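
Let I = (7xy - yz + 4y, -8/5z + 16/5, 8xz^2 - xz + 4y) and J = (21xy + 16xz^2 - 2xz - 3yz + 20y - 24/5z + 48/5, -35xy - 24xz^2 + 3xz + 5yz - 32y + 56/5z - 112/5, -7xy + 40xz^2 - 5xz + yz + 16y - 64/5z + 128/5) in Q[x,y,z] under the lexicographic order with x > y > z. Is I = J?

Yes, the ideals are equal.

Equality of ideals is decidable: compute both reduced Gröbner bases (unique for the ordering) and check whether they agree.
Buchberger on the first generating set:
f_1 = 7xy - yz + 4y, LT = xy.
f_2 = -8/5z + 16/5, LT = z.
f_3 = 8xz^2 - xz + 4y, LT = xz^2.

S(f_1,f_3): lcm = xyz^2. S = 1/8xyz - 1/2y^2 - 1/7yz^3 + 4/7yz^2.
  leading term xyz: subtract (1/56z)·f_1 from 1/8xyz - 1/2y^2 - 1/7yz^3 + 4/7yz^2 → -1/2y^2 - 1/7yz^3 + 33/56yz^2 - 1/14yz
  leading term y^2: no divisor's leading term divides it; move -1/2y^2 to the remainder.
  leading term yz^3: subtract (5/56yz^2)·f_2 from -1/7yz^3 + 33/56yz^2 - 1/14yz → 17/56yz^2 - 1/14yz
  leading term yz^2: subtract (-85/448yz)·f_2 from 17/56yz^2 - 1/14yz → 15/28yz
  leading term yz: subtract (-75/224y)·f_2 from 15/28yz → 15/14y
  leading term y: no divisor's leading term divides it; move 15/14y to the remainder.
  remainder -1/2y^2 + 15/14y ≠ 0; add g_4 = -1/2y^2 + 15/14y to the basis.

S(f_2,f_3): lcm = xz^2. S = -15/8xz - 1/2y.
  leading term xz: subtract (75/64x)·f_2 from -15/8xz - 1/2y → -15/4x - 1/2y
  leading term x: no divisor's leading term divides it; move -15/4x to the remainder.
  leading term y: no divisor's leading term divides it; move -1/2y to the remainder.
  remainder -15/4x - 1/2y ≠ 0; add g_5 = -15/4x - 1/2y to the basis.

The other S-polynomials (S(f_1,f_2), S(f_1,g_4), S(f_2,g_4), S(f_3,g_4), S(f_1,g_5), S(f_2,g_5), S(f_3,g_5), S(g_4,g_5)) all reduce to 0 modulo the current basis, so we have a Gröbner basis.
Inter-reduce: drop elements whose leading term is divisible by another's, tail-reduce, and make monic.
Reduced Gröbner basis: {x + 2/15y, y^2 - 15/7y, z - 2}.

Buchberger on the second generating set:
h_1 = 21xy + 16xz^2 - 2xz - 3yz + 20y - 24/5z + 48/5, LT = xy.
h_2 = -35xy - 24xz^2 + 3xz + 5yz - 32y + 56/5z - 112/5, LT = xy.
h_3 = -7xy + 40xz^2 - 5xz + yz + 16y - 64/5z + 128/5, LT = xy.

S(h_1,h_2): lcm = xy. S = 8/105xz^2 - 1/105xz + 4/105y + 16/175z - 32/175.
  leading term xz^2: no divisor's leading term divides it; move 8/105xz^2 to the remainder.
  leading term xz: no divisor's leading term divides it; move -1/105xz to the remainder.
  leading term y: no divisor's leading term divides it; move 4/105y to the remainder.
  leading term z: no divisor's leading term divides it; move 16/175z to the remainder.
  leading term 1: no divisor's leading term divides it; move -32/175 to the remainder.
  remainder 8/105xz^2 - 1/105xz + 4/105y + 16/175z - 32/175 ≠ 0; add k_4 = 8/105xz^2 - 1/105xz + 4/105y + 16/175z - 32/175 to the basis.

S(h_1,h_3): lcm = xy. S = 136/21xz^2 - 17/21xz + 68/21y - 72/35z + 144/35.
  leading term xz^2: subtract (85)·k_4 from 136/21xz^2 - 17/21xz + 68/21y - 72/35z + 144/35 → -344/35z + 688/35
  leading term z: no divisor's leading term divides it; move -344/35z to the remainder.
  leading term 1: no divisor's leading term divides it; move 688/35 to the remainder.
  remainder -344/35z + 688/35 ≠ 0; add k_5 = -344/35z + 688/35 to the basis.

S(h_1,k_4): lcm = xyz^2. S = 1/8xyz + 16/21xz^4 - 2/21xz^3 - 1/2y^2 - 1/7yz^3 + 20/21yz^2 - 6/5yz + 12/5y - 8/35z^3 + 16/35z^2.
  leading term xyz: subtract (1/168z)·h_1 from 1/8xyz + 16/21xz^4 - 2/21xz^3 - 1/2y^2 - 1/7yz^3 + 20/21yz^2 - 6/5yz + 12/5y - 8/35z^3 + 16/35z^2 → 16/21xz^4 - 4/21xz^3 + 1/84xz^2 - 1/2y^2 - 1/7yz^3 + 163/168yz^2 - 277/210yz + 12/5y - 8/35z^3 + 17/35z^2 - 2/35z
  leading term xz^4: subtract (10z^2)·k_4 from 16/21xz^4 - 4/21xz^3 + 1/84xz^2 - 1/2y^2 - 1/7yz^3 + 163/168yz^2 - 277/210yz + 12/5y - 8/35z^3 + 17/35z^2 - 2/35z → -2/21xz^3 + 1/84xz^2 - 1/2y^2 - 1/7yz^3 + 33/56yz^2 - 277/210yz + 12/5y - 8/7z^3 + 81/35z^2 - 2/35z
  leading term xz^3: subtract (-5/4z)·k_4 from -2/21xz^3 + 1/84xz^2 - 1/2y^2 - 1/7yz^3 + 33/56yz^2 - 277/210yz + 12/5y - 8/7z^3 + 81/35z^2 - 2/35z → -1/2y^2 - 1/7yz^3 + 33/56yz^2 - 89/70yz + 12/5y - 8/7z^3 + 17/7z^2 - 2/7z
  leading term y^2: no divisor's leading term divides it; move -1/2y^2 to the remainder.
  leading term yz^3: subtract (5/344yz^2)·k_5 from -1/7yz^3 + 33/56yz^2 - 89/70yz + 12/5y - 8/7z^3 + 17/7z^2 - 2/7z → 17/56yz^2 - 89/70yz + 12/5y - 8/7z^3 + 17/7z^2 - 2/7z
  leading term yz^2: subtract (-85/2752yz)·k_5 from 17/56yz^2 - 89/70yz + 12/5y - 8/7z^3 + 17/7z^2 - 2/7z → -93/140yz + 12/5y - 8/7z^3 + 17/7z^2 - 2/7z
  leading term yz: subtract (93/1376y)·k_5 from -93/140yz + 12/5y - 8/7z^3 + 17/7z^2 - 2/7z → 15/14y - 8/7z^3 + 17/7z^2 - 2/7z
  leading term y: no divisor's leading term divides it; move 15/14y to the remainder.
  leading term z^3: subtract (5/43z^2)·k_5 from -8/7z^3 + 17/7z^2 - 2/7z → 1/7z^2 - 2/7z
  leading term z^2: subtract (-5/344z)·k_5 from 1/7z^2 - 2/7z → 0
  remainder -1/2y^2 + 15/14y ≠ 0; add k_6 = -1/2y^2 + 15/14y to the basis.

S(k_4,k_5): lcm = xz^2. S = 15/8xz + 1/2y + 6/5z - 12/5.
  leading term xz: subtract (-525/2752x)·k_5 from 15/8xz + 1/2y + 6/5z - 12/5 → 15/4x + 1/2y + 6/5z - 12/5
  leading term x: no divisor's leading term divides it; move 15/4x to the remainder.
  leading term y: no divisor's leading term divides it; move 1/2y to the remainder.
  leading term z: subtract (-21/172)·k_5 from 6/5z - 12/5 → 0
  remainder 15/4x + 1/2y ≠ 0; add k_7 = 15/4x + 1/2y to the basis.

The other S-polynomials (S(h_2,h_3), S(h_2,k_4), S(h_3,k_4), S(h_1,k_5), S(h_2,k_5), S(h_3,k_5), S(h_1,k_6), S(h_2,k_6), S(h_3,k_6), S(k_4,k_6), S(k_5,k_6), S(h_1,k_7), S(h_2,k_7), S(h_3,k_7), S(k_4,k_7), S(k_5,k_7), S(k_6,k_7)) all reduce to 0 modulo the current basis, so we have a Gröbner basis.
Inter-reduce: drop elements whose leading term is divisible by another's, tail-reduce, and make monic.
Reduced Gröbner basis: {x + 2/15y, y^2 - 15/7y, z - 2}.

Same reduced basis, so the two generating sets span the same ideal.
The choice of monomial ordering does not affect the verdict — as long as both bases are computed under the same ordering, their equality decides ideal equality.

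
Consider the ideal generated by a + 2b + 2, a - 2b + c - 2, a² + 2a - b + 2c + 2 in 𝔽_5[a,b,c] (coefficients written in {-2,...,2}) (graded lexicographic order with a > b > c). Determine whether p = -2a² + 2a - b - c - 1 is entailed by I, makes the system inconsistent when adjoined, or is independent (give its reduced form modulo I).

-2a² + 2a - b - c - 1 is independent of I; its normal form modulo I is -2c + 1.

First compute the reduced Gröbner basis of I by Buchberger's algorithm.
f_1 = a + 2b + 2, LT = a.
f_2 = a - 2b + c - 2, LT = a.
f_3 = a² + 2a - b + 2c + 2, LT = a².

S(f_1,f_2): lcm = a. S = -b - c - 1.
  leading term b: no divisor's leading term divides it; move -b to the remainder.
  leading term c: no divisor's leading term divides it; move -c to the remainder.
  leading term 1: no divisor's leading term divides it; move -1 to the remainder.
  remainder -b - c - 1 ≠ 0; add h_4 = -b - c - 1 to the basis.

S(f_1,f_3): lcm = a². S = 2ab + b - 2c - 2.
  leading term ab: subtract (2b)·f_1 from 2ab + b - 2c - 2 → b² + 2b - 2c - 2
  leading term b²: subtract (-b)·h_4 from b² + 2b - 2c - 2 → -bc + b - 2c - 2
  leading term bc: subtract (c)·h_4 from -bc + b - 2c - 2 → c² + b - c - 2
  leading term c²: no divisor's leading term divides it; move c² to the remainder.
  leading term b: subtract (-1)·h_4 from b - c - 2 → -2c + 2
  leading term c: no divisor's leading term divides it; move -2c to the remainder.
  leading term 1: no divisor's leading term divides it; move 2 to the remainder.
  remainder c² - 2c + 2 ≠ 0; add h_5 = c² - 2c + 2 to the basis.

S(f_2,f_3): lcm = a². S = -2ab + ac + a + b - 2c - 2.
  leading term ab: subtract (-2b)·f_1 from -2ab + ac + a + b - 2c - 2 → ac - b² + a - 2c - 2
  leading term ac: subtract (c)·f_1 from ac - b² + a - 2c - 2 → -b² - 2bc + a + c - 2
  leading term b²: subtract (b)·h_4 from -b² - 2bc + a + c - 2 → -bc + a + b + c - 2
  leading term bc: subtract (c)·h_4 from -bc + a + b + c - 2 → c² + a + b + 2c - 2
  leading term c²: subtract (1)·h_5 from c² + a + b + 2c - 2 → a + b - c + 1
  leading term a: subtract (1)·f_1 from a + b - c + 1 → -b - c - 1
  leading term b: subtract (1)·h_4 from -b - c - 1 → 0
  remainder 0.

S(f_1,h_4): leading monomials are coprime, so the S-polynomial reduces to 0 (Buchberger's first criterion).
S(f_2,h_4): leading monomials are coprime, so the S-polynomial reduces to 0 (Buchberger's first criterion).
S(f_3,h_4): leading monomials are coprime, so the S-polynomial reduces to 0 (Buchberger's first criterion).
S(f_1,h_5): leading monomials are coprime, so the S-polynomial reduces to 0 (Buchberger's first criterion).
S(f_2,h_5): leading monomials are coprime, so the S-polynomial reduces to 0 (Buchberger's first criterion).
S(f_3,h_5): leading monomials are coprime, so the S-polynomial reduces to 0 (Buchberger's first criterion).
S(h_4,h_5): leading monomials are coprime, so the S-polynomial reduces to 0 (Buchberger's first criterion).
Every S-polynomial of the final basis reduces to 0, so we have a Gröbner basis.
Inter-reduce: drop elements whose leading term is divisible by another's, tail-reduce, and make monic.
Reduced Gröbner basis: {c² - 2c + 2, a - 2c, b + c + 1}.
Label its elements g_1 = c² - 2c + 2, g_2 = a - 2c, g_3 = b + c + 1.

Reduce p = -2a² + 2a - b - c - 1 modulo G:
  leading term a²: subtract (-2a)·g_2 from -2a² + 2a - b - c - 1 → ac + 2a - b - c - 1
  leading term ac: subtract (c)·g_2 from ac + 2a - b - c - 1 → 2c² + 2a - b - c - 1
  leading term c²: subtract (2)·g_1 from 2c² + 2a - b - c - 1 → 2a - b - 2c
  leading term a: subtract (2)·g_2 from 2a - b - 2c → -b + 2c
  leading term b: subtract (-1)·g_3 from -b + 2c → -2c + 1
  leading term c: no divisor's leading term divides it; move -2c to the remainder.
  leading term 1: no divisor's leading term divides it; move 1 to the remainder.
  normal form = -2c + 1.
The normal form is nonzero, so p ∉ I. Since p minus its normal form lies in I, I + (p) = I + (r) where r = -2c + 1; decide whether this ideal is the whole ring.
Run Buchberger on G together with r (pairs among the g_i already reduce to 0 since G is a Gröbner basis):
g_1 = c² - 2c + 2, LT = c².
g_2 = a - 2c, LT = a.
g_3 = b + c + 1, LT = b.
r = -2c + 1, LT = c.

S(g_1,g_2): leading monomials are coprime, so the S-polynomial reduces to 0 (Buchberger's first criterion).
S(g_1,g_3): leading monomials are coprime, so the S-polynomial reduces to 0 (Buchberger's first criterion).
S(g_1,r): lcm = c². S = c + 2.
  leading term c: subtract (2)·r from c + 2 → 0
  remainder 0.

S(g_2,g_3): leading monomials are coprime, so the S-polynomial reduces to 0 (Buchberger's first criterion).
S(g_2,r): leading monomials are coprime, so the S-polynomial reduces to 0 (Buchberger's first criterion).
S(g_3,r): leading monomials are coprime, so the S-polynomial reduces to 0 (Buchberger's first criterion).
Every S-polynomial of the final basis reduces to 0, so we have a Gröbner basis.
Inter-reduce: drop elements whose leading term is divisible by another's, tail-reduce, and make monic.
Reduced Gröbner basis: {a - 1, b - 1, c + 2}.
The reduced Gröbner basis of I + (p) is {a - 1, b - 1, c + 2} ≠ {1}, a proper ideal, so the enlarged system stays consistent: p is independent of I, with normal form -2c + 1.

Ideal membership is decidable via reduction modulo a Gröbner basis.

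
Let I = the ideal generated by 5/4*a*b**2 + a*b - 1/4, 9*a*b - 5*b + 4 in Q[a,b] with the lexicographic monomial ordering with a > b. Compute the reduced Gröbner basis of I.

G = {a + 4/9*b - 5/9, b**2 - 1}

f_1 = 5/4*a*b**2 + a*b - 1/4, LT = a*b**2.
f_2 = 9*a*b - 5*b + 4, LT = a*b.

S(f_1,f_2): lcm = a*b**2. S = 4/5*a*b + 5/9*b**2 - 4/9*b - 1/5.
  reduce S modulo (f_1, f_2):
  remainder 5/9*b**2 - 5/9 ≠ 0; add g_3 = 5/9*b**2 - 5/9 to the basis.

S(f_1,g_3): lcm = a*b**2. S = 4/5*a*b + a - 1/5.
  reduce S modulo (f_1, f_2, g_3):
  remainder a + 4/9*b - 5/9 ≠ 0; add g_4 = a + 4/9*b - 5/9 to the basis.

The other S-polynomials (S(f_2,g_3), S(f_1,g_4), S(f_2,g_4), S(g_3,g_4)) all reduce to 0 modulo the current basis, so we have a Gröbner basis.
Inter-reduce: drop elements whose leading term is divisible by another's, tail-reduce, and make monic.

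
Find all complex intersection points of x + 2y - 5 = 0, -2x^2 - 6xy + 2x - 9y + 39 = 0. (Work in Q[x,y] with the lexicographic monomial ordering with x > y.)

{(11/2, -1/4), (3, 1)}

Compute a lex Gröbner basis by Buchberger's algorithm.
f_1 = x + 2y - 5, LT = x.
f_2 = -2x^2 - 6xy + 2x - 9y + 39, LT = x^2.

S(f_1,f_2): lcm = x^2. S = -xy - 4x - 9/2y + 39/2.
  leading term xy: subtract (-y)·f_1 from -xy - 4x - 9/2y + 39/2 → -4x + 2y^2 - 19/2y + 39/2
  leading term x: subtract (-4)·f_1 from -4x + 2y^2 - 19/2y + 39/2 → 2y^2 - 3/2y - 1/2
  leading term y^2: no divisor's leading term divides it; move 2y^2 to the remainder.
  leading term y: no divisor's leading term divides it; move -3/2y to the remainder.
  leading term 1: no divisor's leading term divides it; move -1/2 to the remainder.
  remainder 2y^2 - 3/2y - 1/2 ≠ 0; add h_3 = 2y^2 - 3/2y - 1/2 to the basis.

The other S-polynomials (S(f_1,h_3), S(f_2,h_3)) all reduce to 0 modulo the current basis, so we have a Gröbner basis.
Inter-reduce: drop elements whose leading term is divisible by another's, tail-reduce, and make monic.
Reduced Gröbner basis: {x + 2y - 5, y^2 - 3/4y - 1/4}.

The lex basis is triangular: the last element involves only y. Solving y^2 - 3/4y - 1/4 = 0 gives y ∈ {-1/4, 1}; substituting each value into the earlier elements determines the remaining variables.
  y = -1/4: the earlier basis element becomes x - 11/2 = 0, giving x = 11/2 — point (11/2, -1/4).
  y = 1: the earlier basis element becomes x - 3 = 0, giving x = 3 — point (3, 1).
Substituting each solution back into the original system confirms all equations vanish.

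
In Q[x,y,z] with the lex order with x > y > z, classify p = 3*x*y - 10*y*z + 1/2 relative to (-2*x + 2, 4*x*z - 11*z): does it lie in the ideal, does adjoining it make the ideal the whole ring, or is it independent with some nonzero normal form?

First compute the reduced Gröbner basis of I by Buchberger's algorithm.
f_1 = -2*x + 2, LT = x.
f_2 = 4*x*z - 11*z, LT = x*z.

S(f_1,f_2): lcm = x*z. S = 7/4*z.
  leading term z: no divisor's leading term divides it; move 7/4*z to the remainder.
  remainder 7/4*z ≠ 0; add h_3 = 7/4*z to the basis.

The other S-polynomials (S(f_1,h_3), S(f_2,h_3)) all reduce to 0 modulo the current basis, so we have a Gröbner basis.
Inter-reduce: drop elements whose leading term is divisible by another's, tail-reduce, and make monic.
Reduced Gröbner basis: {x - 1, z}.
Label its elements g_1 = x - 1, g_2 = z.

Reduce p = 3*x*y - 10*y*z + 1/2 modulo G:
  leading term x*y: subtract (3*y)·g_1 from 3*x*y - 10*y*z + 1/2 → -10*y*z + 3*y + 1/2
  leading term y*z: subtract (-10*y)·g_2 from -10*y*z + 3*y + 1/2 → 3*y + 1/2
  leading term y: no divisor's leading term divides it; move 3*y to the remainder.
  leading term 1: no divisor's leading term divides it; move 1/2 to the remainder.
  normal form = 3*y + 1/2.
The normal form is nonzero, so p ∉ I. Since p minus its normal form lies in I, I + (p) = I + (r) where r = 3*y + 1/2; decide whether this ideal is the whole ring.
Run Buchberger on G together with r (pairs among the g_i already reduce to 0 since G is a Gröbner basis):
g_1 = x - 1, LT = x.
g_2 = z, LT = z.
r = 3*y + 1/2, LT = y.

The S-polynomials (S(g_1,g_2), S(g_1,r), S(g_2,r)) all reduce to 0 modulo the current basis, so we have a Gröbner basis.
Inter-reduce: drop elements whose leading term is divisible by another's, tail-reduce, and make monic.
Reduced Gröbner basis: {x - 1, y + 1/6, z}.
The reduced Gröbner basis of I + (p) is {x - 1, y + 1/6, z} ≠ {1}, a proper ideal, so the enlarged system stays consistent: p is independent of I, with normal form 3*y + 1/2.

3*x*y - 10*y*z + 1/2 is independent of I; its normal form modulo I is 3*y + 1/2.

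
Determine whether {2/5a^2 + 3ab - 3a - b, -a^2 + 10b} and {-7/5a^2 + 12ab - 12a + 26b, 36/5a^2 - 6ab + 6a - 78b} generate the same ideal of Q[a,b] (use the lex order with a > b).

For a fixed monomial order, each ideal has a unique reduced Gröbner basis; comparing bases decides equality.
Buchberger on the first generating set:
f_1 = 2/5a^2 + 3ab - 3a - b, LT = a^2.
f_2 = -a^2 + 10b, LT = a^2.

S(f_1,f_2): lcm = a^2. S = 15/2ab - 15/2a + 15/2b.
  reduce S modulo (f_1, f_2):
  remainder 15/2ab - 15/2a + 15/2b ≠ 0; add g_3 = 15/2ab - 15/2a + 15/2b to the basis.

S(f_1,g_3): lcm = a^2b. S = a^2 + 15/2ab^2 - 17/2ab - 5/2b^2.
  reduce S modulo (f_1, f_2, g_3):
  remainder -a - 10b^2 + 11b ≠ 0; add g_4 = -a - 10b^2 + 11b to the basis.

S(g_3,g_4): lcm = ab. S = -a - 10b^3 + 11b^2 + b.
  reduce S modulo (f_1, f_2, g_3, g_4):
  remainder -10b^3 + 21b^2 - 10b ≠ 0; add g_5 = -10b^3 + 21b^2 - 10b to the basis.

The other S-polynomials (S(f_2,g_3), S(f_1,g_4), S(f_2,g_4), S(f_1,g_5), S(f_2,g_5), S(g_3,g_5), S(g_4,g_5)) all reduce to 0 modulo the current basis, so we have a Gröbner basis.
Inter-reduce: drop elements whose leading term is divisible by another's, tail-reduce, and make monic.
Reduced Gröbner basis: {a + 10b^2 - 11b, b^3 - 21/10b^2 + b}.

Buchberger on the second generating set:
h_1 = -7/5a^2 + 12ab - 12a + 26b, LT = a^2.
h_2 = 36/5a^2 - 6ab + 6a - 78b, LT = a^2.

S(h_1,h_2): lcm = a^2. S = -325/42ab + 325/42a - 325/42b.
  reduce S modulo (h_1, h_2):
  remainder -325/42ab + 325/42a - 325/42b ≠ 0; add k_3 = -325/42ab + 325/42a - 325/42b to the basis.

S(h_1,k_3): lcm = a^2b. S = a^2 - 60/7ab^2 + 53/7ab - 130/7b^2.
  reduce S modulo (h_1, h_2, k_3):
  remainder -a - 10b^2 + 11b ≠ 0; add k_4 = -a - 10b^2 + 11b to the basis.

S(k_3,k_4): lcm = ab. S = -a - 10b^3 + 11b^2 + b.
  reduce S modulo (h_1, h_2, k_3, k_4):
  remainder -10b^3 + 21b^2 - 10b ≠ 0; add k_5 = -10b^3 + 21b^2 - 10b to the basis.

The other S-polynomials (S(h_2,k_3), S(h_1,k_4), S(h_2,k_4), S(h_1,k_5), S(h_2,k_5), S(k_3,k_5), S(k_4,k_5)) all reduce to 0 modulo the current basis, so we have a Gröbner basis.
Inter-reduce: drop elements whose leading term is divisible by another's, tail-reduce, and make monic.
Reduced Gröbner basis: {a + 10b^2 - 11b, b^3 - 21/10b^2 + b}.

The two bases agree; hence the ideals are identical.

Yes, the ideals are equal.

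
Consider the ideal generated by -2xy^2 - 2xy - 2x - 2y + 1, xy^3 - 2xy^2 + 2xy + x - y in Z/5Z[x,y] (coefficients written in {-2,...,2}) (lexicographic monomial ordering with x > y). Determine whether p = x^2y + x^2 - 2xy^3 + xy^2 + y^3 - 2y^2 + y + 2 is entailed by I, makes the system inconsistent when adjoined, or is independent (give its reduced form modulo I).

x^2y + x^2 - 2xy^3 + xy^2 + y^3 - 2y^2 + y + 2 lies in I (it reduces to 0).

First compute the reduced Gröbner basis of I by Buchberger's algorithm.
f_1 = -2xy^2 - 2xy - 2x - 2y + 1, LT = xy^2.
f_2 = xy^3 - 2xy^2 + 2xy + x - y, LT = xy^3.

S(f_1,f_2): lcm = xy^3. S = -2xy^2 - xy - x + y^2 - 2y.
  reduce S modulo (f_1, f_2):
  remainder xy + x + y^2 - 1 ≠ 0; add h_3 = xy + x + y^2 - 1 to the basis.

S(f_1,h_3): lcm = xy^2. S = x - y^3 + 2y + 2.
  reduce S modulo (f_1, f_2, h_3):
  remainder x - y^3 + 2y + 2 ≠ 0; add h_4 = x - y^3 + 2y + 2 to the basis.

S(f_2,h_3): lcm = xy^3. S = 2xy^2 + 2xy + x - y^4 + y^2 - y.
  reduce S modulo (f_1, f_2, h_3, h_4):
  remainder -y^4 - y^3 + y^2 - y - 2 ≠ 0; add h_5 = -y^4 - y^3 + y^2 - y - 2 to the basis.

The other S-polynomials (S(f_1,h_4), S(f_2,h_4), S(h_3,h_4), S(f_1,h_5), S(f_2,h_5), S(h_3,h_5), S(h_4,h_5)) all reduce to 0 modulo the current basis, so we have a Gröbner basis.
Inter-reduce: drop elements whose leading term is divisible by another's, tail-reduce, and make monic.
Reduced Gröbner basis: {x - y^3 + 2y + 2, y^4 + y^3 - y^2 + y + 2}.
Label its elements g_1 = x - y^3 + 2y + 2, g_2 = y^4 + y^3 - y^2 + y + 2.

Reduce p = x^2y + x^2 - 2xy^3 + xy^2 + y^3 - 2y^2 + y + 2 modulo G:
  leading term x^2y: subtract (xy)·g_1 from x^2y + x^2 - 2xy^3 + xy^2 + y^3 - 2y^2 + y + 2 → x^2 + xy^4 - 2xy^3 - xy^2 - 2xy + y^3 - 2y^2 + y + 2
  leading term x^2: subtract (x)·g_1 from x^2 + xy^4 - 2xy^3 - xy^2 - 2xy + y^3 - 2y^2 + y + 2 → xy^4 - xy^3 - xy^2 + xy - 2x + y^3 - 2y^2 + y + 2
  leading term xy^4: subtract (y^4)·g_1 from xy^4 - xy^3 - xy^2 + xy - 2x + y^3 - 2y^2 + y + 2 → -xy^3 - xy^2 + xy - 2x + y^7 - 2y^5 - 2y^4 + y^3 - 2y^2 + y + 2
  leading term xy^3: subtract (-y^3)·g_1 from -xy^3 - xy^2 + xy - 2x + y^7 - 2y^5 - 2y^4 + y^3 - 2y^2 + y + 2 → -xy^2 + xy - 2x + y^7 - y^6 - 2y^5 - 2y^3 - 2y^2 + y + 2
  leading term xy^2: subtract (-y^2)·g_1 from -xy^2 + xy - 2x + y^7 - y^6 - 2y^5 - 2y^3 - 2y^2 + y + 2 → xy - 2x + y^7 - y^6 + 2y^5 + y + 2
  leading term xy: subtract (y)·g_1 from xy - 2x + y^7 - y^6 + 2y^5 + y + 2 → -2x + y^7 - y^6 + 2y^5 + y^4 - 2y^2 - y + 2
  leading term x: subtract (-2)·g_1 from -2x + y^7 - y^6 + 2y^5 + y^4 - 2y^2 - y + 2 → y^7 - y^6 + 2y^5 + y^4 - 2y^3 - 2y^2 - 2y + 1
  leading term y^7: subtract (y^3)·g_2 from y^7 - y^6 + 2y^5 + y^4 - 2y^3 - 2y^2 - 2y + 1 → -2y^6 - 2y^5 + y^3 - 2y^2 - 2y + 1
  leading term y^6: subtract (-2y^2)·g_2 from -2y^6 - 2y^5 + y^3 - 2y^2 - 2y + 1 → -2y^4 - 2y^3 + 2y^2 - 2y + 1
  leading term y^4: subtract (-2)·g_2 from -2y^4 - 2y^3 + 2y^2 - 2y + 1 → 0
  normal form = 0.
Since the normal form is 0, p ∈ I.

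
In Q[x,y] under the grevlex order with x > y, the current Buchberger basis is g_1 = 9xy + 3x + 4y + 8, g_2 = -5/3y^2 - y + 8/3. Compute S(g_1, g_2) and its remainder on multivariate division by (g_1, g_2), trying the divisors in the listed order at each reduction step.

lcm(LM(g_1), LM(g_2)) = xy^2.
S = (lcm/LT(g_1))·g_1 − (lcm/LT(g_2))·g_2 = -4/15xy + 4/9y^2 + 8/5x + 8/9y.
Reduce S modulo (g_1, g_2) in that order:
  leading term xy: subtract (-4/135)·g_1 from -4/15xy + 4/9y^2 + 8/5x + 8/9y → 4/9y^2 + 76/45x + 136/135y + 32/135
  leading term y^2: subtract (-4/15)·g_2 from 4/9y^2 + 76/45x + 136/135y + 32/135 → 76/45x + 20/27y + 128/135
  leading term x: no divisor's leading term divides it; move 76/45x to the remainder.
  leading term y: no divisor's leading term divides it; move 20/27y to the remainder.
  leading term 1: no divisor's leading term divides it; move 128/135 to the remainder.
The remainder 76/45x + 20/27y + 128/135 is nonzero, so it would be added as the next basis element.

S(g_1, g_2) = -4/15xy + 4/9y^2 + 8/5x + 8/9y; remainder on division = 76/45x + 20/27y + 128/135.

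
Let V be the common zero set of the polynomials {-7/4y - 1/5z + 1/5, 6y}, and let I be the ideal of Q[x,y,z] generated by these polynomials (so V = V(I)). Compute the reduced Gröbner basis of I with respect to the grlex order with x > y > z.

G = {y, z - 1}

f_1 = -7/4y - 1/5z + 1/5, LT = y.
f_2 = 6y, LT = y.

S(f_1,f_2): lcm = y. S = 4/35z - 4/35.
  leading term z: no divisor's leading term divides it; move 4/35z to the remainder.
  leading term 1: no divisor's leading term divides it; move -4/35 to the remainder.
  remainder 4/35z - 4/35 ≠ 0; add g_3 = 4/35z - 4/35 to the basis.

S(f_1,g_3): leading monomials are coprime, so the S-polynomial reduces to 0 (Buchberger's first criterion).
S(f_2,g_3): leading monomials are coprime, so the S-polynomial reduces to 0 (Buchberger's first criterion).
Every S-polynomial of the final basis reduces to 0, so we have a Gröbner basis.
Inter-reduce: drop elements whose leading term is divisible by another's, tail-reduce, and make monic.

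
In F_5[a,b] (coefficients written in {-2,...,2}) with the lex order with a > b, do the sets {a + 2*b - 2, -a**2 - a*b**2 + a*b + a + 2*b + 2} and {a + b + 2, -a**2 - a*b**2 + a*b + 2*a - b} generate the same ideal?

No, the ideals differ.

Two ideals are equal iff their reduced Gröbner bases coincide (the reduced basis is unique for a fixed ordering).
Buchberger on the first generating set:
f_1 = a + 2*b - 2, LT = a.
f_2 = -a**2 - a*b**2 + a*b + a + 2*b + 2, LT = a**2.

S(f_1,f_2): lcm = a**2. S = -a*b**2 - 2*a*b - a + 2*b + 2.
  leading term a*b**2: subtract (-b**2)·f_1 from -a*b**2 - 2*a*b - a + 2*b + 2 → -2*a*b - a + 2*b**3 - 2*b**2 + 2*b + 2
  leading term a*b: subtract (-2*b)·f_1 from -2*a*b - a + 2*b**3 - 2*b**2 + 2*b + 2 → -a + 2*b**3 + 2*b**2 - 2*b + 2
  leading term a: subtract (-1)·f_1 from -a + 2*b**3 + 2*b**2 - 2*b + 2 → 2*b**3 + 2*b**2
  leading term b**3: no divisor's leading term divides it; move 2*b**3 to the remainder.
  leading term b**2: no divisor's leading term divides it; move 2*b**2 to the remainder.
  remainder 2*b**3 + 2*b**2 ≠ 0; add g_3 = 2*b**3 + 2*b**2 to the basis.

The other S-polynomials (S(f_1,g_3), S(f_2,g_3)) all reduce to 0 modulo the current basis, so we have a Gröbner basis.
Inter-reduce: drop elements whose leading term is divisible by another's, tail-reduce, and make monic.
Reduced Gröbner basis: {a + 2*b - 2, b**3 + b**2}.

Buchberger on the second generating set:
h_1 = a + b + 2, LT = a.
h_2 = -a**2 - a*b**2 + a*b + 2*a - b, LT = a**2.

S(h_1,h_2): lcm = a**2. S = -a*b**2 + 2*a*b - a - b.
  leading term a*b**2: subtract (-b**2)·h_1 from -a*b**2 + 2*a*b - a - b → 2*a*b - a + b**3 + 2*b**2 - b
  leading term a*b: subtract (2*b)·h_1 from 2*a*b - a + b**3 + 2*b**2 - b → -a + b**3
  leading term a: subtract (-1)·h_1 from -a + b**3 → b**3 + b + 2
  leading term b**3: no divisor's leading term divides it; move b**3 to the remainder.
  leading term b: no divisor's leading term divides it; move b to the remainder.
  leading term 1: no divisor's leading term divides it; move 2 to the remainder.
  remainder b**3 + b + 2 ≠ 0; add k_3 = b**3 + b + 2 to the basis.

The other S-polynomials (S(h_1,k_3), S(h_2,k_3)) all reduce to 0 modulo the current basis, so we have a Gröbner basis.
Inter-reduce: drop elements whose leading term is divisible by another's, tail-reduce, and make monic.
Reduced Gröbner basis: {a + b + 2, b**3 + b + 2}.

Since the reduced bases disagree, the two ideals are not the same.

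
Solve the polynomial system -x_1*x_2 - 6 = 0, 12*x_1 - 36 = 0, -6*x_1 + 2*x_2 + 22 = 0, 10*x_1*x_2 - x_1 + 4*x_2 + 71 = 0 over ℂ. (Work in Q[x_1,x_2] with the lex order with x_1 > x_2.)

Compute a lex Gröbner basis by Buchberger's algorithm.
f_1 = -x_1*x_2 - 6, LT = x_1*x_2.
f_2 = 12*x_1 - 36, LT = x_1.
f_3 = -6*x_1 + 2*x_2 + 22, LT = x_1.
f_4 = 10*x_1*x_2 - x_1 + 4*x_2 + 71, LT = x_1*x_2.

S(f_1,f_2): lcm = x_1*x_2. S = 3*x_2 + 6.
  reduce S modulo (f_1, f_2, f_3, f_4):
  remainder 3*x_2 + 6 ≠ 0; add h_5 = 3*x_2 + 6 to the basis.

The other S-polynomials (S(f_1,f_3), S(f_1,f_4), S(f_2,f_3), S(f_2,f_4), S(f_3,f_4), S(f_1,h_5), S(f_2,h_5), S(f_3,h_5), S(f_4,h_5)) all reduce to 0 modulo the current basis, so we have a Gröbner basis.
Inter-reduce: drop elements whose leading term is divisible by another's, tail-reduce, and make monic.
Reduced Gröbner basis: {x_1 - 3, x_2 + 2}.

Since the basis is lex-ordered, x_2 + 2 is univariate in x_2. Its roots are {-2}. Back-substituting each root into the other basis elements fixes the other coordinates.
  x_2 = -2: the earlier basis element becomes x_1 - 3 = 0, giving x_1 = 3 — point (3, -2).

{(3, -2)}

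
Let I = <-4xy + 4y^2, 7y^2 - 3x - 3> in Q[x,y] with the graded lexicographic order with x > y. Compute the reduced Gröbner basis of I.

Buchberger's algorithm terminates because the ascending chain of leading-term ideals stabilizes.

f_1 = -4xy + 4y^2, LT = xy.
f_2 = 7y^2 - 3x - 3, LT = y^2.

S(f_1,f_2): lcm = xy^2. S = -y^3 + 3/7x^2 + 3/7x.
  leading term y^3: subtract (-1/7y)·f_2 from -y^3 + 3/7x^2 + 3/7x → 3/7x^2 - 3/7xy + 3/7x - 3/7y
  leading term x^2: no divisor's leading term divides it; move 3/7x^2 to the remainder.
  leading term xy: subtract (3/28)·f_1 from -3/7xy + 3/7x - 3/7y → -3/7y^2 + 3/7x - 3/7y
  leading term y^2: subtract (-3/49)·f_2 from -3/7y^2 + 3/7x - 3/7y → 12/49x - 3/7y - 9/49
  leading term x: no divisor's leading term divides it; move 12/49x to the remainder.
  leading term y: no divisor's leading term divides it; move -3/7y to the remainder.
  leading term 1: no divisor's leading term divides it; move -9/49 to the remainder.
  remainder 3/7x^2 + 12/49x - 3/7y - 9/49 ≠ 0; add g_3 = 3/7x^2 + 12/49x - 3/7y - 9/49 to the basis.

The other S-polynomials (S(f_1,g_3), S(f_2,g_3)) all reduce to 0 modulo the current basis, so we have a Gröbner basis.

G = {x^2 + 4/7x - y - 3/7, xy - 3/7x - 3/7, y^2 - 3/7x - 3/7}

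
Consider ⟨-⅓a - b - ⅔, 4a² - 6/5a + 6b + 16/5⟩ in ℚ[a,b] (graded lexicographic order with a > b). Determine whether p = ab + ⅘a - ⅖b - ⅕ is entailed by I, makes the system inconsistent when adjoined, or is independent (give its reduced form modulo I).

ab + ⅘a - ⅖b - ⅕ lies in I (it reduces to 0).

First compute the reduced Gröbner basis of I by Buchberger's algorithm.
f_1 = -⅓a - b - ⅔, LT = a.
f_2 = 4a² - 6/5a + 6b + 16/5, LT = a².

S(f_1,f_2): lcm = a². S = 3ab + 23/10a - 3/2b - ⅘.
  leading term ab: subtract (-9b)·f_1 from 3ab + 23/10a - 3/2b - ⅘ → -9b² + 23/10a - 15/2b - ⅘
  leading term b²: no divisor's leading term divides it; move -9b² to the remainder.
  leading term a: subtract (-69/10)·f_1 from 23/10a - 15/2b - ⅘ → -72/5b - 27/5
  leading term b: no divisor's leading term divides it; move -72/5b to the remainder.
  leading term 1: no divisor's leading term divides it; move -27/5 to the remainder.
  remainder -9b² - 72/5b - 27/5 ≠ 0; add h_3 = -9b² - 72/5b - 27/5 to the basis.

The other S-polynomials (S(f_1,h_3), S(f_2,h_3)) all reduce to 0 modulo the current basis, so we have a Gröbner basis.
Inter-reduce: drop elements whose leading term is divisible by another's, tail-reduce, and make monic.
Reduced Gröbner basis: {b² + 8/5b + ⅗, a + 3b + 2}.
Label its elements g_1 = b² + 8/5b + ⅗, g_2 = a + 3b + 2.

Reduce p = ab + ⅘a - ⅖b - ⅕ modulo G:
  leading term ab: subtract (b)·g_2 from ab + ⅘a - ⅖b - ⅕ → -3b² + ⅘a - 12/5b - ⅕
  leading term b²: subtract (-3)·g_1 from -3b² + ⅘a - 12/5b - ⅕ → ⅘a + 12/5b + 8/5
  leading term a: subtract (⅘)·g_2 from ⅘a + 12/5b + 8/5 → 0
  normal form = 0.
Since the normal form is 0, p ∈ I.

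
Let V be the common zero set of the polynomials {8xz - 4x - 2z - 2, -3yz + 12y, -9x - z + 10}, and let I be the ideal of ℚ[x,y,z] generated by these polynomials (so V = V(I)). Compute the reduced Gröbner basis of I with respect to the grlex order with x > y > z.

This is the nonlinear analogue of row-reducing a linear system.

f_1 = 8xz - 4x - 2z - 2, LT = xz.
f_2 = -3yz + 12y, LT = yz.
f_3 = -9x - z + 10, LT = x.

S(f_1,f_2): lcm = xyz. S = 7/2xy - ¼yz - ¼y.
  leading term xy: subtract (-7/18y)·f_3 from 7/2xy - ¼yz - ¼y → -23/36yz + 131/36y
  leading term yz: subtract (23/108)·f_2 from -23/36yz + 131/36y → 13/12y
  leading term y: no divisor's leading term divides it; move 13/12y to the remainder.
  remainder 13/12y ≠ 0; add g_4 = 13/12y to the basis.

S(f_1,f_3): lcm = xz. S = -1/9z² - ½x + 31/36z - ¼.
  leading term z²: no divisor's leading term divides it; move -1/9z² to the remainder.
  leading term x: subtract (1/18)·f_3 from -½x + 31/36z - ¼ → 11/12z - 29/36
  leading term z: no divisor's leading term divides it; move 11/12z to the remainder.
  leading term 1: no divisor's leading term divides it; move -29/36 to the remainder.
  remainder -1/9z² + 11/12z - 29/36 ≠ 0; add g_5 = -1/9z² + 11/12z - 29/36 to the basis.

S(f_2,f_3): leading monomials are coprime, so the S-polynomial reduces to 0 (Buchberger's first criterion).
S(f_1,g_4): leading monomials are coprime, so the S-polynomial reduces to 0 (Buchberger's first criterion).
S(f_2,g_4): lcm = yz. S = -4y.
  leading term y: subtract (-48/13)·g_4 from -4y → 0
  remainder 0.

S(f_3,g_4): leading monomials are coprime, so the S-polynomial reduces to 0 (Buchberger's first criterion).
S(f_1,g_5): lcm = xz². S = 31/4xz - ¼z² - 29/4x - ¼z.
  leading term xz: subtract (31/32)·f_1 from 31/4xz - ¼z² - 29/4x - ¼z → -¼z² - 27/8x + 27/16z + 31/16
  leading term z²: subtract (9/4)·g_5 from -¼z² - 27/8x + 27/16z + 31/16 → -27/8x - ⅜z + 15/4
  leading term x: subtract (⅜)·f_3 from -27/8x - ⅜z + 15/4 → 0
  remainder 0.

S(f_2,g_5): lcm = yz². S = 17/4yz - 29/4y.
  leading term yz: subtract (-17/12)·f_2 from 17/4yz - 29/4y → 39/4y
  leading term y: subtract (9)·g_4 from 39/4y → 0
  remainder 0.

S(f_3,g_5): leading monomials are coprime, so the S-polynomial reduces to 0 (Buchberger's first criterion).
S(g_4,g_5): leading monomials are coprime, so the S-polynomial reduces to 0 (Buchberger's first criterion).
Every S-polynomial of the final basis reduces to 0, so we have a Gröbner basis.
Inter-reduce: drop elements whose leading term is divisible by another's, tail-reduce, and make monic.

G = {z² - 33/4z + 29/4, x + 1/9z - 10/9, y}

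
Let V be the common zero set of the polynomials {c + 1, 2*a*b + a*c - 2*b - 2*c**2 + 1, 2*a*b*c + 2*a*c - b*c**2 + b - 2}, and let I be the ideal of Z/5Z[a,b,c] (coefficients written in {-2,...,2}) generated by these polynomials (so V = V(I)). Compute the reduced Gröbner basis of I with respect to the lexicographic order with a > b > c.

f_1 = c + 1, LT = c.
f_2 = 2*a*b + a*c - 2*b - 2*c**2 + 1, LT = a*b.
f_3 = 2*a*b*c + 2*a*c - b*c**2 + b - 2, LT = a*b*c.

S(f_1,f_3): lcm = a*b*c. S = a*b - a*c - 2*b*c**2 + 2*b + 1.
  reduce S modulo (f_1, f_2, f_3):
  remainder -a + b - 1 ≠ 0; add g_4 = -a + b - 1 to the basis.

S(f_2,g_4): lcm = a*b. S = -2*a*c + b**2 - 2*b - c**2 - 2.
  reduce S modulo (f_1, f_2, f_3, g_4):
  remainder b**2 ≠ 0; add g_5 = b**2 to the basis.

The other S-polynomials (S(f_1,f_2), S(f_2,f_3), S(f_1,g_4), S(f_3,g_4), S(f_1,g_5), S(f_2,g_5), S(f_3,g_5), S(g_4,g_5)) all reduce to 0 modulo the current basis, so we have a Gröbner basis.
Inter-reduce: drop elements whose leading term is divisible by another's, tail-reduce, and make monic.

G = {a - b + 1, b**2, c + 1}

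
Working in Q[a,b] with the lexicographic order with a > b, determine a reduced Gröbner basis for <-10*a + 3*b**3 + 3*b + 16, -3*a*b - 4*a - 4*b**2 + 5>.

This is the nonlinear analogue of row-reducing a linear system.

f_1 = -10*a + 3*b**3 + 3*b + 16, LT = a.
f_2 = -3*a*b - 4*a - 4*b**2 + 5, LT = a*b.

S(f_1,f_2): lcm = a*b. S = -4/3*a - 3/10*b**4 - 49/30*b**2 - 8/5*b + 5/3.
  leading term a: subtract (2/15)·f_1 from -4/3*a - 3/10*b**4 - 49/30*b**2 - 8/5*b + 5/3 → -3/10*b**4 - 2/5*b**3 - 49/30*b**2 - 2*b - 7/15
  leading term b**4: no divisor's leading term divides it; move -3/10*b**4 to the remainder.
  leading term b**3: no divisor's leading term divides it; move -2/5*b**3 to the remainder.
  leading term b**2: no divisor's leading term divides it; move -49/30*b**2 to the remainder.
  leading term b: no divisor's leading term divides it; move -2*b to the remainder.
  leading term 1: no divisor's leading term divides it; move -7/15 to the remainder.
  remainder -3/10*b**4 - 2/5*b**3 - 49/30*b**2 - 2*b - 7/15 ≠ 0; add g_3 = -3/10*b**4 - 2/5*b**3 - 49/30*b**2 - 2*b - 7/15 to the basis.

The other S-polynomials (S(f_1,g_3), S(f_2,g_3)) all reduce to 0 modulo the current basis, so we have a Gröbner basis.
Inter-reduce: drop elements whose leading term is divisible by another's, tail-reduce, and make monic.

G = {a - 3/10*b**3 - 3/10*b - 8/5, b**4 + 4/3*b**3 + 49/9*b**2 + 20/3*b + 14/9}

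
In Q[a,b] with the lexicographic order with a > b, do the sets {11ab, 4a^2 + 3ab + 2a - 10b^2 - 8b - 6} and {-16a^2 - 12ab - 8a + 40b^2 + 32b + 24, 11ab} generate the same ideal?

Yes, the ideals are equal.

For a fixed monomial order, each ideal has a unique reduced Gröbner basis; comparing bases decides equality.
Buchberger on the first generating set:
f_1 = 11ab, LT = ab.
f_2 = 4a^2 + 3ab + 2a - 10b^2 - 8b - 6, LT = a^2.

S(f_1,f_2): lcm = a^2b. S = -3/4ab^2 - 1/2ab + 5/2b^3 + 2b^2 + 3/2b.
  leading term ab^2: subtract (-3/44b)·f_1 from -3/4ab^2 - 1/2ab + 5/2b^3 + 2b^2 + 3/2b → -1/2ab + 5/2b^3 + 2b^2 + 3/2b
  leading term ab: subtract (-1/22)·f_1 from -1/2ab + 5/2b^3 + 2b^2 + 3/2b → 5/2b^3 + 2b^2 + 3/2b
  leading term b^3: no divisor's leading term divides it; move 5/2b^3 to the remainder.
  leading term b^2: no divisor's leading term divides it; move 2b^2 to the remainder.
  leading term b: no divisor's leading term divides it; move 3/2b to the remainder.
  remainder 5/2b^3 + 2b^2 + 3/2b ≠ 0; add g_3 = 5/2b^3 + 2b^2 + 3/2b to the basis.

The other S-polynomials (S(f_1,g_3), S(f_2,g_3)) all reduce to 0 modulo the current basis, so we have a Gröbner basis.
Inter-reduce: drop elements whose leading term is divisible by another's, tail-reduce, and make monic.
Reduced Gröbner basis: {a^2 + 1/2a - 5/2b^2 - 2b - 3/2, ab, b^3 + 4/5b^2 + 3/5b}.

Buchberger on the second generating set:
h_1 = -16a^2 - 12ab - 8a + 40b^2 + 32b + 24, LT = a^2.
h_2 = 11ab, LT = ab.

S(h_1,h_2): lcm = a^2b. S = 3/4ab^2 + 1/2ab - 5/2b^3 - 2b^2 - 3/2b.
  leading term ab^2: subtract (3/44b)·h_2 from 3/4ab^2 + 1/2ab - 5/2b^3 - 2b^2 - 3/2b → 1/2ab - 5/2b^3 - 2b^2 - 3/2b
  leading term ab: subtract (1/22)·h_2 from 1/2ab - 5/2b^3 - 2b^2 - 3/2b → -5/2b^3 - 2b^2 - 3/2b
  leading term b^3: no divisor's leading term divides it; move -5/2b^3 to the remainder.
  leading term b^2: no divisor's leading term divides it; move -2b^2 to the remainder.
  leading term b: no divisor's leading term divides it; move -3/2b to the remainder.
  remainder -5/2b^3 - 2b^2 - 3/2b ≠ 0; add k_3 = -5/2b^3 - 2b^2 - 3/2b to the basis.

The other S-polynomials (S(h_1,k_3), S(h_2,k_3)) all reduce to 0 modulo the current basis, so we have a Gröbner basis.
Inter-reduce: drop elements whose leading term is divisible by another's, tail-reduce, and make monic.
Reduced Gröbner basis: {a^2 + 1/2a - 5/2b^2 - 2b - 3/2, ab, b^3 + 4/5b^2 + 3/5b}.

The two bases agree; hence the ideals are identical.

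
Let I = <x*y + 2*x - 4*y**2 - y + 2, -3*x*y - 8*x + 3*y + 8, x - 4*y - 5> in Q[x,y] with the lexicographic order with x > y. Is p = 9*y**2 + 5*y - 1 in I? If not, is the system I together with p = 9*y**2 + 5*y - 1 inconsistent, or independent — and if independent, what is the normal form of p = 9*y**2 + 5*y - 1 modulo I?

Adjoining 9*y**2 + 5*y - 1 makes the ideal the whole ring: the system is inconsistent.

First compute the reduced Gröbner basis of I by Buchberger's algorithm.
f_1 = x*y + 2*x - 4*y**2 - y + 2, LT = x*y.
f_2 = -3*x*y - 8*x + 3*y + 8, LT = x*y.
f_3 = x - 4*y - 5, LT = x.

S(f_1,f_2): lcm = x*y. S = -2/3*x - 4*y**2 + 14/3.
  leading term x: subtract (-2/3)·f_3 from -2/3*x - 4*y**2 + 14/3 → -4*y**2 - 8/3*y + 4/3
  leading term y**2: no divisor's leading term divides it; move -4*y**2 to the remainder.
  leading term y: no divisor's leading term divides it; move -8/3*y to the remainder.
  leading term 1: no divisor's leading term divides it; move 4/3 to the remainder.
  remainder -4*y**2 - 8/3*y + 4/3 ≠ 0; add h_4 = -4*y**2 - 8/3*y + 4/3 to the basis.

S(f_1,f_3): lcm = x*y. S = 2*x + 4*y + 2.
  leading term x: subtract (2)·f_3 from 2*x + 4*y + 2 → 12*y + 12
  leading term y: no divisor's leading term divides it; move 12*y to the remainder.
  leading term 1: no divisor's leading term divides it; move 12 to the remainder.
  remainder 12*y + 12 ≠ 0; add h_5 = 12*y + 12 to the basis.

The other S-polynomials (S(f_2,f_3), S(f_1,h_4), S(f_2,h_4), S(f_3,h_4), S(f_1,h_5), S(f_2,h_5), S(f_3,h_5), S(h_4,h_5)) all reduce to 0 modulo the current basis, so we have a Gröbner basis.
Inter-reduce: drop elements whose leading term is divisible by another's, tail-reduce, and make monic.
Reduced Gröbner basis: {x - 1, y + 1}.
Label its elements g_1 = x - 1, g_2 = y + 1.

Reduce p = 9*y**2 + 5*y - 1 modulo G:
  leading term y**2: subtract (9*y)·g_2 from 9*y**2 + 5*y - 1 → -4*y - 1
  leading term y: subtract (-4)·g_2 from -4*y - 1 → 3
  leading term 1: no divisor's leading term divides it; move 3 to the remainder.
  normal form = 3.
The normal form is nonzero, so p ∉ I. Since p minus its normal form lies in I, I + (p) = I + (r) where r = 3; decide whether this ideal is the whole ring.
Here r = 3 is a nonzero constant, hence a unit: 1 ∈ I + (p), the Gröbner basis of I + (p) is {1}, and the enlarged system has no common solution — adjoining p is inconsistent.

Ideal membership is decidable via reduction modulo a Gröbner basis.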